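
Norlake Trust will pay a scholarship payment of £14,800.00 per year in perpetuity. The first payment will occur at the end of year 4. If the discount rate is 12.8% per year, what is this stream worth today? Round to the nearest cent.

Value at end of year 3: C / r = £14,800.00 / 0.128 = £115,625.0000
Discount to today: PV = £115,625.0000 / (1 + 0.128)^3 = £115,625.0000 / 1.435249 = £80,560.93

£80560.93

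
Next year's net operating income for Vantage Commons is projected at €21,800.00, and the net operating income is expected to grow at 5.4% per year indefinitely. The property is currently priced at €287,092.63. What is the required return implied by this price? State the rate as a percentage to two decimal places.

12.99%

P = D₁/(r − g) ⇒ r = D₁/P + g = €21,800.0000/€287,092.63 + 0.054 = 0.075934 + 0.054 = 0.129934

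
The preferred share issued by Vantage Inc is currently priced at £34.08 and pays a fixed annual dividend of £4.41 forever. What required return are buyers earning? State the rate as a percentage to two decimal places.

P = C/r ⇒ r = C/P = £4.41/£34.08 = 0.129401

12.94%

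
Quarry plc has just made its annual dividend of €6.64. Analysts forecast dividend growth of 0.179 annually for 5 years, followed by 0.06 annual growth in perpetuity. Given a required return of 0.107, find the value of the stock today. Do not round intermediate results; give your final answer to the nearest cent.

€245.48

D_1 = 7.82856
D_2 = 9.22987
D_3 = 10.88202
D_4 = 12.82990
D_5 = 15.12645
Terminal value at year 5: TV = D_5×(1+g_2)/(r−g_2) = 16.03404/0.047 = 341.14979
P_0 = D_1/(1+r)^1 + D_2/(1+r)^2 + D_3/(1+r)^3 + D_4/(1+r)^4 + D_5/(1+r)^5 + TV/(1+r)^5
    = 7.07187 + 7.53183 + 8.02170 + 8.54344 + 9.09911 + 205.21401 = 245.48197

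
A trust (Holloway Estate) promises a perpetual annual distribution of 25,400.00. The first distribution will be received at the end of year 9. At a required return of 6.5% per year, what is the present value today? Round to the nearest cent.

236114.96

Value at end of year 8: C / r = 25,400.00 / 0.065 = 390,769.2308
Discount to today: PV = 390,769.2308 / (1 + 0.065)^8 = 390,769.2308 / 1.654996 = 236,114.96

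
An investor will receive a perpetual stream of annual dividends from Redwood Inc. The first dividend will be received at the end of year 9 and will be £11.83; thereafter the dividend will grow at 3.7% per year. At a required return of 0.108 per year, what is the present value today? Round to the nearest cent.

£73.35

Value at end of year 8: C₁ / (r − g) = £11.83 / (0.108 − 0.037) = £166.6197
Discount to today: PV = £166.6197 / (1 + 0.108)^8 = £166.6197 / 2.271528 = £73.35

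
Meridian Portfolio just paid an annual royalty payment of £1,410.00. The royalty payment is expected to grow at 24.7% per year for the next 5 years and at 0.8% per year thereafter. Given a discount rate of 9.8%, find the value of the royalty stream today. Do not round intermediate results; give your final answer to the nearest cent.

D_1 = 1758.27000
D_2 = 2192.56269
D_3 = 2734.12567
D_4 = 3409.45472
D_5 = 4251.59003
Terminal value at year 5: TV = D_5×(1+g_2)/(r−g_2) = 4285.60275/0.09 = 47617.80835
P_0 = D_1/(1+r)^1 + D_2/(1+r)^2 + D_3/(1+r)^3 + D_4/(1+r)^4 + D_5/(1+r)^5 + TV/(1+r)^5
    = 1601.33880 + 1818.64251 + 2065.43462 + 2345.71673 + 2664.03349 + 29837.17504 = 40332.34120

£40332.34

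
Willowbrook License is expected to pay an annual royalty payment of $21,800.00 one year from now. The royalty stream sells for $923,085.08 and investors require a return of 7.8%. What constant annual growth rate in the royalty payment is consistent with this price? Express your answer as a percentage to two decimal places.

5.44%

P = D₁/(r−g) ⇒ g = r − D₁/P = 0.078 − $21,800.00/$923,085.08 = 0.054384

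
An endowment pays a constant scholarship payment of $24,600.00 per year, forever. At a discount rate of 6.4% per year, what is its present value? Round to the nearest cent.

$384375.00

Level perpetuity: PV = C / r = $24,600.00 / 0.064 = $384,375.00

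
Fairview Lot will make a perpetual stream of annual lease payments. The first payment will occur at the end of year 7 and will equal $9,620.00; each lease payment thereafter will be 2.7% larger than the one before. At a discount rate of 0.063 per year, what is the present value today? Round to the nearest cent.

Value at end of year 6: C₁ / (r − g) = $9,620.00 / (0.063 − 0.027) = $267,222.2222
Discount to today: PV = $267,222.2222 / (1 + 0.063)^6 = $267,222.2222 / 1.442778 = $185,213.65

$185213.65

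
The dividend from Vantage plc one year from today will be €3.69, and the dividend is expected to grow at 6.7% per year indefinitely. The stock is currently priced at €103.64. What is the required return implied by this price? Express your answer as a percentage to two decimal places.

10.26%

P = D₁/(r − g) ⇒ r = D₁/P + g = €3.6900/€103.64 + 0.067 = 0.035604 + 0.067 = 0.102604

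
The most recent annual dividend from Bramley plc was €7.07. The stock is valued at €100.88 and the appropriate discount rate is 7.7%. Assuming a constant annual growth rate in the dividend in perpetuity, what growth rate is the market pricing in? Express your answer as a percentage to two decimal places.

P = D₀(1+g)/(r−g) ⇒ P(r−g) = D₀(1+g) ⇒ g(P+D₀) = P·r − D₀
g = (P·r − D₀)/(P + D₀) = (€100.88×0.077 − €7.07) / (€100.88 + €7.07) = 0.006464

0.65%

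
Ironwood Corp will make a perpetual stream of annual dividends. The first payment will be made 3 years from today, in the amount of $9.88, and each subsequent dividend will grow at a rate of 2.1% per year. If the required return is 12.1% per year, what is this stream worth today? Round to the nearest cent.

Value at end of year 2: C₁ / (r − g) = $9.88 / (0.121 − 0.021) = $98.8000
Discount to today: PV = $98.8000 / (1 + 0.121)^2 = $98.8000 / 1.256641 = $78.62

$78.62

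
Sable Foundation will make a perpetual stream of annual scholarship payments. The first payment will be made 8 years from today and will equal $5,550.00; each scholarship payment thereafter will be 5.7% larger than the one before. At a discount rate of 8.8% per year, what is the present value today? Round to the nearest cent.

Value at end of year 7: C₁ / (r − g) = $5,550.00 / (0.088 − 0.057) = $179,032.2581
Discount to today: PV = $179,032.2581 / (1 + 0.088)^7 = $179,032.2581 / 1.804689 = $99,203.96

$99203.96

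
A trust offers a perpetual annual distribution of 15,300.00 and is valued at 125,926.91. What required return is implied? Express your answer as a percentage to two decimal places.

12.15%

P = C/r ⇒ r = C/P = 15,300.00/125,926.91 = 0.121499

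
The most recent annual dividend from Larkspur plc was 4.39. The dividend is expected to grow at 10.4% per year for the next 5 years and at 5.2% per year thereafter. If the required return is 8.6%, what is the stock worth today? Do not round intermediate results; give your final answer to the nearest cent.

170.53

D_1 = 4.84656
D_2 = 5.35060
D_3 = 5.90706
D_4 = 6.52140
D_5 = 7.19963
Terminal value at year 5: TV = D_5×(1+g_2)/(r−g_2) = 7.57401/0.034 = 222.76487
P_0 = D_1/(1+r)^1 + D_2/(1+r)^2 + D_3/(1+r)^3 + D_4/(1+r)^4 + D_5/(1+r)^5 + TV/(1+r)^5
    = 4.46276 + 4.53673 + 4.61193 + 4.68837 + 4.76607 + 147.46793 = 170.53379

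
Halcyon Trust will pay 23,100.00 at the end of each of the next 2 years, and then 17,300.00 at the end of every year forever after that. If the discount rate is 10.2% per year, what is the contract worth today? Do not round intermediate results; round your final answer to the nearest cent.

179647.01

PV of 2-year annuity: 23,100.00 × [1 − (1+0.102)^−2] / 0.102 = 39983.56395
Perpetuity value at year 2: 17,300.00 / 0.102 = 169607.84314
PV of perpetuity: 169607.84314 / (1+0.102)^2 = 139663.44243
Total PV = 39983.56395 + 139663.44243 = 179647.00638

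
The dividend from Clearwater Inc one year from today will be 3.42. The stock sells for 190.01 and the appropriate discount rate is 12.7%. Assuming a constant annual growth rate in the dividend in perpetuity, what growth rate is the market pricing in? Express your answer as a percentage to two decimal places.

10.90%

P = D₁/(r−g) ⇒ g = r − D₁/P = 0.127 − 3.42/190.01 = 0.109001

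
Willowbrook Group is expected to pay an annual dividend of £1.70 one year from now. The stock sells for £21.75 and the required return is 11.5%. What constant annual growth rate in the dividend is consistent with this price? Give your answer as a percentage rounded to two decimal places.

3.68%

P = D₁/(r−g) ⇒ g = r − D₁/P = 0.115 − £1.70/£21.75 = 0.036839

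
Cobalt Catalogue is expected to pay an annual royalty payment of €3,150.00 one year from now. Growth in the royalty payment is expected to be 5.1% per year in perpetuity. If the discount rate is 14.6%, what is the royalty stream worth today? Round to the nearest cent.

€33157.89

Growing perpetuity: P = D₁ / (r − g) = €3,150.0000 / (0.146 − 0.051) = €33,157.89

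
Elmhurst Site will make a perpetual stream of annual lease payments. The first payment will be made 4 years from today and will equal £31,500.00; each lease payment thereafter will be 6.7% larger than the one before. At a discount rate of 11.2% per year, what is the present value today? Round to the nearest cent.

Value at end of year 3: C₁ / (r − g) = £31,500.00 / (0.112 − 0.067) = £700,000.0000
Discount to today: PV = £700,000.0000 / (1 + 0.112)^3 = £700,000.0000 / 1.375037 = £509,077.24

£509077.24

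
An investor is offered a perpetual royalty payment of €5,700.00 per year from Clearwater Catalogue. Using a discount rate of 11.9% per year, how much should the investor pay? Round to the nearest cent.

€47899.16

Level perpetuity: PV = C / r = €5,700.00 / 0.119 = €47,899.16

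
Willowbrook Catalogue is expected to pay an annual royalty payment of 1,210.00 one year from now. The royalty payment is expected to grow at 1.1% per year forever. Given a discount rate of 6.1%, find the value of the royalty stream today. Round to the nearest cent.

Growing perpetuity: P = D₁ / (r − g) = 1,210.0000 / (0.061 − 0.011) = 24,200.00

24200.00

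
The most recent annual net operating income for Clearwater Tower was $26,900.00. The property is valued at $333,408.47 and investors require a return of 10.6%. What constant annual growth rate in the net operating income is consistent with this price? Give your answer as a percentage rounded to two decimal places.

2.34%

P = D₀(1+g)/(r−g) ⇒ P(r−g) = D₀(1+g) ⇒ g(P+D₀) = P·r − D₀
g = (P·r − D₀)/(P + D₀) = ($333,408.47×0.106 − $26,900.00) / ($333,408.47 + $26,900.00) = 0.023428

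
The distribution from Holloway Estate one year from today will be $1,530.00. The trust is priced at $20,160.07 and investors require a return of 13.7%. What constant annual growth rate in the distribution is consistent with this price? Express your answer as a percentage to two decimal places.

P = D₁/(r−g) ⇒ g = r − D₁/P = 0.137 − $1,530.00/$20,160.07 = 0.061107

6.11%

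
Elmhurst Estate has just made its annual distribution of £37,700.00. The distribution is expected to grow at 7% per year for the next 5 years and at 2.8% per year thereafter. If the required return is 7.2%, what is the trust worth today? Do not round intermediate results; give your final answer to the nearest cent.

£1060070.77

D_1 = 40339.00000
D_2 = 43162.73000
D_3 = 46184.12110
D_4 = 49417.00958
D_5 = 52876.20025
Terminal value at year 5: TV = D_5×(1+g_2)/(r−g_2) = 54356.73385/0.044 = 1235380.31487
P_0 = D_1/(1+r)^1 + D_2/(1+r)^2 + D_3/(1+r)^3 + D_4/(1+r)^4 + D_5/(1+r)^5 + TV/(1+r)^5
    = 37629.66418 + 37559.45958 + 37489.38596 + 37419.44308 + 37349.63069 + 872623.18964 = 1060070.77313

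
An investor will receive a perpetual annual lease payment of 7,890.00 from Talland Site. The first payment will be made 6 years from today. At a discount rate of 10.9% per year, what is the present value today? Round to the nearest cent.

Value at end of year 5: C / r = 7,890.00 / 0.109 = 72,385.3211
Discount to today: PV = 72,385.3211 / (1 + 0.109)^5 = 72,385.3211 / 1.677481 = 43,151.19

43151.19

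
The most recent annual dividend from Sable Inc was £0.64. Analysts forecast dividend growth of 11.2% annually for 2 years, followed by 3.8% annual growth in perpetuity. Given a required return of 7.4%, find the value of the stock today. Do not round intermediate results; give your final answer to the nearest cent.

D_1 = 0.71168
D_2 = 0.79139
Terminal value at year 2: TV = D_2×(1+g_2)/(r−g_2) = 0.82146/0.036 = 22.81836
P_0 = D_1/(1+r)^1 + D_2/(1+r)^2 + TV/(1+r)^2
    = 0.66264 + 0.68609 + 19.78226 = 21.13099

£21.13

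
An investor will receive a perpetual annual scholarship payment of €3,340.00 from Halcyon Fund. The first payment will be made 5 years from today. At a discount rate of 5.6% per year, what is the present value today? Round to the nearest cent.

€47962.61

Value at end of year 4: C / r = €3,340.00 / 0.056 = €59,642.8571
Discount to today: PV = €59,642.8571 / (1 + 0.056)^4 = €59,642.8571 / 1.243528 = €47,962.61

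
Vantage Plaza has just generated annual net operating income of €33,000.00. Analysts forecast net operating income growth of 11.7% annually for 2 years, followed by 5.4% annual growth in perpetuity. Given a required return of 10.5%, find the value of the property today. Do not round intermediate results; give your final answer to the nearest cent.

€763972.11

D_1 = 36861.00000
D_2 = 41173.73700
Terminal value at year 2: TV = D_2×(1+g_2)/(r−g_2) = 43397.11880/0.051 = 850923.89800
P_0 = D_1/(1+r)^1 + D_2/(1+r)^2 + TV/(1+r)^2
    = 33358.37104 + 33720.63389 + 696893.10047 = 763972.10540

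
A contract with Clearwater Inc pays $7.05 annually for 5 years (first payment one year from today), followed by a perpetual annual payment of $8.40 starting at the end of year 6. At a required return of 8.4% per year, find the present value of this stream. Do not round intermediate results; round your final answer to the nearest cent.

$94.67

PV of 5-year annuity: $7.05 × [1 − (1+0.084)^−5] / 0.084 = 27.85433
Perpetuity value at year 5: $8.40 / 0.084 = 100.00000
PV of perpetuity: 100.00000 / (1+0.084)^5 = 66.81186
Total PV = 27.85433 + 66.81186 = 94.66619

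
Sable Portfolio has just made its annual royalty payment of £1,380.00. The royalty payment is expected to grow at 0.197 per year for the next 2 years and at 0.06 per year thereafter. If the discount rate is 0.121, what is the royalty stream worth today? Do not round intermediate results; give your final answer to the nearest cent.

D_1 = 1651.86000
D_2 = 1977.27642
Terminal value at year 2: TV = D_2×(1+g_2)/(r−g_2) = 2095.91301/0.061 = 34359.22959
P_0 = D_1/(1+r)^1 + D_2/(1+r)^2 + TV/(1+r)^2
    = 1473.55932 + 1573.46165 + 27342.12046 = 30389.14143

£30389.14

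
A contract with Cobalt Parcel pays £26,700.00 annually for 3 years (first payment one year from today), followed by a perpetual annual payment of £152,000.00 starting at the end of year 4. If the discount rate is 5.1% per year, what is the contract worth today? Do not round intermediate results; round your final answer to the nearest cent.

£2639807.56

PV of 3-year annuity: £26,700.00 × [1 − (1+0.051)^−3] / 0.051 = 72574.69148
Perpetuity value at year 3: £152,000.00 / 0.051 = 2980392.15686
PV of perpetuity: 2980392.15686 / (1+0.051)^3 = 2567232.86454
Total PV = 72574.69148 + 2567232.86454 = 2639807.55602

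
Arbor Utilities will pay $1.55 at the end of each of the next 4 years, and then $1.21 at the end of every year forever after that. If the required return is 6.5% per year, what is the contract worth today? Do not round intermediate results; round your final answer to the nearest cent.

$19.78

PV of 4-year annuity: $1.55 × [1 − (1+0.065)^−4] / 0.065 = 5.30999
Perpetuity value at year 4: $1.21 / 0.065 = 18.61538
PV of perpetuity: 18.61538 / (1+0.065)^4 = 14.47017
Total PV = 5.30999 + 14.47017 = 19.78016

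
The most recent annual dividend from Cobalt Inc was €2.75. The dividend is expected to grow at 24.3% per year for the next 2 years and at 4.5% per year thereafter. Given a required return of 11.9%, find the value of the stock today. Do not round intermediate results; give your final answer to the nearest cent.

€54.37

D_1 = 3.41825
D_2 = 4.24888
Terminal value at year 2: TV = D_2×(1+g_2)/(r−g_2) = 4.44008/0.074 = 60.00114
P_0 = D_1/(1+r)^1 + D_2/(1+r)^2 + TV/(1+r)^2
    = 3.05474 + 3.39324 + 47.91807 = 54.36605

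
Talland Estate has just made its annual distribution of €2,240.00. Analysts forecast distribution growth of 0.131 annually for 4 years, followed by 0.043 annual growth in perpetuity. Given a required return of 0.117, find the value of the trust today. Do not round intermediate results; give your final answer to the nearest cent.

D_1 = 2533.44000
D_2 = 2865.32064
D_3 = 3240.67764
D_4 = 3665.20642
Terminal value at year 4: TV = D_4×(1+g_2)/(r−g_2) = 3822.81029/0.074 = 51659.59853
P_0 = D_1/(1+r)^1 + D_2/(1+r)^2 + D_3/(1+r)^3 + D_4/(1+r)^4 + TV/(1+r)^4
    = 2268.07520 + 2296.50229 + 2325.28566 + 2354.42980 + 33184.73350 = 42429.02645

€42429.03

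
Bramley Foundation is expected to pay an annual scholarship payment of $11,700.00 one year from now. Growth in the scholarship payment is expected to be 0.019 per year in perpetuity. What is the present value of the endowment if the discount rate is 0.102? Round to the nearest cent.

Growing perpetuity: P = D₁ / (r − g) = $11,700.0000 / (0.102 − 0.019) = $140,963.86

$140963.86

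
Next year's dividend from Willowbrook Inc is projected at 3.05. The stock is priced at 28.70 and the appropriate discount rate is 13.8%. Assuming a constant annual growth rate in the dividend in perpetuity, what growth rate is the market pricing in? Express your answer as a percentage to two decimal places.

P = D₁/(r−g) ⇒ g = r − D₁/P = 0.138 − 3.05/28.70 = 0.031728

3.17%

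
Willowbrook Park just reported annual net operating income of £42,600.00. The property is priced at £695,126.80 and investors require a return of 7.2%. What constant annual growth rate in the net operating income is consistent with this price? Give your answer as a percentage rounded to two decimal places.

1.01%

P = D₀(1+g)/(r−g) ⇒ P(r−g) = D₀(1+g) ⇒ g(P+D₀) = P·r − D₀
g = (P·r − D₀)/(P + D₀) = (£695,126.80×0.072 − £42,600.00) / (£695,126.80 + £42,600.00) = 0.010097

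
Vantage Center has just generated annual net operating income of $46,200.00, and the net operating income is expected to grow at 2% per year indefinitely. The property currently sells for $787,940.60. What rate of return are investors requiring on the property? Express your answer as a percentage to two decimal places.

7.98%

D₁ = $46,200.00 × 1.02 = $47,124.0000
P = D₁/(r − g) ⇒ r = D₁/P + g = $47,124.0000/$787,940.60 + 0.02 = 0.059807 + 0.02 = 0.079807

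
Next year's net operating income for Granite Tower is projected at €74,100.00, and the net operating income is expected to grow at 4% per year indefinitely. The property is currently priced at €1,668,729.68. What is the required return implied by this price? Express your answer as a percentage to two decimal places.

P = D₁/(r − g) ⇒ r = D₁/P + g = €74,100.0000/€1,668,729.68 + 0.04 = 0.044405 + 0.04 = 0.084405

8.44%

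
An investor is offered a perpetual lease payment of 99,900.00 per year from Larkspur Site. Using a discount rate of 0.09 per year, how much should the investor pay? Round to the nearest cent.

Level perpetuity: PV = C / r = 99,900.00 / 0.09 = 1,110,000.00

1110000.00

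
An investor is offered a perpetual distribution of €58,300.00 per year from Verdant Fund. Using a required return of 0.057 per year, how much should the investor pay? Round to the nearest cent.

Level perpetuity: PV = C / r = €58,300.00 / 0.057 = €1,022,807.02

€1022807.02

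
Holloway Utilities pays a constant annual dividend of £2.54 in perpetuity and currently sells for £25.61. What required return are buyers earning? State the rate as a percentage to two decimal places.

P = C/r ⇒ r = C/P = £2.54/£25.61 = 0.099180

9.92%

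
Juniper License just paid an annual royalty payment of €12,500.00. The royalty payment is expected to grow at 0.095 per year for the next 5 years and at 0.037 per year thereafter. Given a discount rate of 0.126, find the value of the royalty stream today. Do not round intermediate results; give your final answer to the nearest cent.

€184194.60

D_1 = 13687.50000
D_2 = 14987.81250
D_3 = 16411.65469
D_4 = 17970.76188
D_5 = 19677.98426
Terminal value at year 5: TV = D_5×(1+g_2)/(r−g_2) = 20406.06968/0.089 = 229281.68179
P_0 = D_1/(1+r)^1 + D_2/(1+r)^2 + D_3/(1+r)^3 + D_4/(1+r)^4 + D_5/(1+r)^5 + TV/(1+r)^5
    = 12155.86146 + 11821.19742 + 11495.74705 + 11179.25668 + 10871.47963 + 126671.06037 = 184194.60259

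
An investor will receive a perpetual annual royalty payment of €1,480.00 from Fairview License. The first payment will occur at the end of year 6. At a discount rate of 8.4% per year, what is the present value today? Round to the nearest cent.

€11771.61

Value at end of year 5: C / r = €1,480.00 / 0.084 = €17,619.0476
Discount to today: PV = €17,619.0476 / (1 + 0.084)^5 = €17,619.0476 / 1.496740 = €11,771.61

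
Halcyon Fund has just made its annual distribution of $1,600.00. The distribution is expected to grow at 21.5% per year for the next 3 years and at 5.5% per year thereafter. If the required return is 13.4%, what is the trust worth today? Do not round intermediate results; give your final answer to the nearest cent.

$31799.54

D_1 = 1944.00000
D_2 = 2361.96000
D_3 = 2869.78140
Terminal value at year 3: TV = D_3×(1+g_2)/(r−g_2) = 3027.61938/0.079 = 38324.29591
P_0 = D_1/(1+r)^1 + D_2/(1+r)^2 + D_3/(1+r)^3 + TV/(1+r)^3
    = 1714.28571 + 1836.73469 + 1967.93003 + 26280.58457 = 31799.53500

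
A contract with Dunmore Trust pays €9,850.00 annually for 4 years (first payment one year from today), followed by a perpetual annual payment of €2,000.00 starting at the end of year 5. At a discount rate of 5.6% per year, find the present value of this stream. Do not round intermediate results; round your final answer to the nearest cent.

€63166.37

PV of 4-year annuity: €9,850.00 × [1 − (1+0.056)^−4] / 0.056 = 34446.25126
Perpetuity value at year 4: €2,000.00 / 0.056 = 35714.28571
PV of perpetuity: 35714.28571 / (1+0.056)^4 = 28720.12302
Total PV = 34446.25126 + 28720.12302 = 63166.37428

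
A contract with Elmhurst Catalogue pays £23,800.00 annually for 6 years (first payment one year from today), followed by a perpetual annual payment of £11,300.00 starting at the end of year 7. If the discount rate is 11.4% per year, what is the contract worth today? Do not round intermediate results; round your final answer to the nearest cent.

£151400.72

PV of 6-year annuity: £23,800.00 × [1 − (1+0.114)^−6] / 0.114 = 99537.14420
Perpetuity value at year 6: £11,300.00 / 0.114 = 99122.80702
PV of perpetuity: 99122.80702 / (1+0.114)^6 = 51863.57469
Total PV = 99537.14420 + 51863.57469 = 151400.71889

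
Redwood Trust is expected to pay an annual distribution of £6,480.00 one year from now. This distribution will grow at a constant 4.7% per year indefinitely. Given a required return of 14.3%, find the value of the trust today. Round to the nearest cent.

Growing perpetuity: P = D₁ / (r − g) = £6,480.0000 / (0.143 − 0.047) = £67,500.00

£67500.00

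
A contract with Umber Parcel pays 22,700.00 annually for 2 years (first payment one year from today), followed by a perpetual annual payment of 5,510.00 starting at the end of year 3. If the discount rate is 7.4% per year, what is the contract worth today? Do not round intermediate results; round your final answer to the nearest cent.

PV of 2-year annuity: 22,700.00 × [1 − (1+0.074)^−2] / 0.074 = 40815.58697
Perpetuity value at year 2: 5,510.00 / 0.074 = 74459.45946
PV of perpetuity: 74459.45946 / (1+0.074)^2 = 64552.23989
Total PV = 40815.58697 + 64552.23989 = 105367.82686

105367.83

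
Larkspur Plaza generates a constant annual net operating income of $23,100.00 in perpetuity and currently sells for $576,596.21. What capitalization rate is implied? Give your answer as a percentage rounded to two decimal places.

4.01%

P = C/r ⇒ r = C/P = $23,100.00/$576,596.21 = 0.040063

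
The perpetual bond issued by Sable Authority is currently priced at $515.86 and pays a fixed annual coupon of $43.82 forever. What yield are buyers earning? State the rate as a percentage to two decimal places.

8.49%

P = C/r ⇒ r = C/P = $43.82/$515.86 = 0.084946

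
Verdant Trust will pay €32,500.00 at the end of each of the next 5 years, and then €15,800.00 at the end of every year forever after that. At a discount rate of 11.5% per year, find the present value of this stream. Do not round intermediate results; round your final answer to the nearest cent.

PV of 5-year annuity: €32,500.00 × [1 − (1+0.115)^−5] / 0.115 = 118621.03003
Perpetuity value at year 5: €15,800.00 / 0.115 = 137391.30435
PV of perpetuity: 137391.30435 / (1+0.115)^5 = 79723.23437
Total PV = 118621.03003 + 79723.23437 = 198344.26439

€198344.26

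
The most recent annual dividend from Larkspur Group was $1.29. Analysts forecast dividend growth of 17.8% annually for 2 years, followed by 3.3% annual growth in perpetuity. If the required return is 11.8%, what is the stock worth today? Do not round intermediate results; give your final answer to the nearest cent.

$20.20

D_1 = 1.51962
D_2 = 1.79011
Terminal value at year 2: TV = D_2×(1+g_2)/(r−g_2) = 1.84919/0.085 = 21.75513
P_0 = D_1/(1+r)^1 + D_2/(1+r)^2 + TV/(1+r)^2
    = 1.35923 + 1.43218 + 17.40516 = 20.19657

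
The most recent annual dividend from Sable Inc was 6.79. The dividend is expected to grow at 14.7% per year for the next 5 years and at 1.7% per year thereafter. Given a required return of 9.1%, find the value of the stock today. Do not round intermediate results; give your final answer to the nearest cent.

D_1 = 7.78813
D_2 = 8.93299
D_3 = 10.24613
D_4 = 11.75232
D_5 = 13.47991
Terminal value at year 5: TV = D_5×(1+g_2)/(r−g_2) = 13.70906/0.074 = 185.25763
P_0 = D_1/(1+r)^1 + D_2/(1+r)^2 + D_3/(1+r)^3 + D_4/(1+r)^4 + D_5/(1+r)^5 + TV/(1+r)^5
    = 7.13852 + 7.50494 + 7.89016 + 8.29515 + 8.72094 + 119.85395 = 159.40366

159.40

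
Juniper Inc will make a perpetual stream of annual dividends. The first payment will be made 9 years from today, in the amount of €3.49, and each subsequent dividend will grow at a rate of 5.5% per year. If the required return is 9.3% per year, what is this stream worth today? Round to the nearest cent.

€45.09

Value at end of year 8: C₁ / (r − g) = €3.49 / (0.093 − 0.055) = €91.8421
Discount to today: PV = €91.8421 / (1 + 0.093)^8 = €91.8421 / 2.036861 = €45.09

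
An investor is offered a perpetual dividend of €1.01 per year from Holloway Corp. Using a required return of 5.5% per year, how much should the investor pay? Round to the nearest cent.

Level perpetuity: PV = C / r = €1.01 / 0.055 = €18.36

€18.36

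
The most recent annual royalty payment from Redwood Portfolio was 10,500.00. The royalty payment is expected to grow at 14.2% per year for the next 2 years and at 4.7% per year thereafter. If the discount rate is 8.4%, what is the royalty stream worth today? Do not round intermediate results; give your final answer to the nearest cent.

352483.02

D_1 = 11991.00000
D_2 = 13693.72200
Terminal value at year 2: TV = D_2×(1+g_2)/(r−g_2) = 14337.32693/0.037 = 387495.32254
P_0 = D_1/(1+r)^1 + D_2/(1+r)^2 + TV/(1+r)^2
    = 11061.80812 + 11653.67608 + 329767.53665 = 352483.02084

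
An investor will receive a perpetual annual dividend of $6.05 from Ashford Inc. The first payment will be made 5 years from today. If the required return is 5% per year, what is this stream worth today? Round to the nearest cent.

$99.55

Value at end of year 4: C / r = $6.05 / 0.05 = $121.0000
Discount to today: PV = $121.0000 / (1 + 0.05)^4 = $121.0000 / 1.215506 = $99.55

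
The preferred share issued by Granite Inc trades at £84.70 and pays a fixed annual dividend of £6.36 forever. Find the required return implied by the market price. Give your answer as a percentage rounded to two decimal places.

7.51%

P = C/r ⇒ r = C/P = £6.36/£84.70 = 0.075089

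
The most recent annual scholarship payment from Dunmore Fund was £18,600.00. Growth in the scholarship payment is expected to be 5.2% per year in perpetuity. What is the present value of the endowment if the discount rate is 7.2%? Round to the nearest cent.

D₁ = D₀ × (1 + g) = £18,600.00 × 1.052 = £19,567.2000
Growing perpetuity: P = D₁ / (r − g) = £19,567.2000 / (0.072 − 0.052) = £978,360.00

£978360.00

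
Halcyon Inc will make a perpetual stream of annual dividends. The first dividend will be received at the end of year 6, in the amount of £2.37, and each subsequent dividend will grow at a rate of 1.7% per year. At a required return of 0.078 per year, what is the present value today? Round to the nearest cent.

Value at end of year 5: C₁ / (r − g) = £2.37 / (0.078 − 0.017) = £38.8525
Discount to today: PV = £38.8525 / (1 + 0.078)^5 = £38.8525 / 1.455773 = £26.69

£26.69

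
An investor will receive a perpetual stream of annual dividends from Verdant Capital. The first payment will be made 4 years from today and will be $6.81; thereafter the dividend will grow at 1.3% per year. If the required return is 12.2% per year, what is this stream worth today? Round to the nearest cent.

$44.23

Value at end of year 3: C₁ / (r − g) = $6.81 / (0.122 − 0.013) = $62.4771
Discount to today: PV = $62.4771 / (1 + 0.122)^3 = $62.4771 / 1.412468 = $44.23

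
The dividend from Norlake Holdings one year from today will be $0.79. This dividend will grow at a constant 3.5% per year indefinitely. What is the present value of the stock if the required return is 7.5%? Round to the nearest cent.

Growing perpetuity: P = D₁ / (r − g) = $0.7900 / (0.075 − 0.035) = $19.75

$19.75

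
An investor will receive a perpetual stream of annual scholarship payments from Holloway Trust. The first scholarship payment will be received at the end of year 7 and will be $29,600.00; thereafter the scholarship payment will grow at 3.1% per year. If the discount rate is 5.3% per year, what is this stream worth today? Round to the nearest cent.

$986958.30

Value at end of year 6: C₁ / (r − g) = $29,600.00 / (0.053 − 0.031) = $1,345,454.5455
Discount to today: PV = $1,345,454.5455 / (1 + 0.053)^6 = $1,345,454.5455 / 1.363233 = $986,958.30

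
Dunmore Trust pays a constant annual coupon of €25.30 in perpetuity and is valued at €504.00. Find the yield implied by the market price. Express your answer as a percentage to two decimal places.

5.02%

P = C/r ⇒ r = C/P = €25.30/€504.00 = 0.050198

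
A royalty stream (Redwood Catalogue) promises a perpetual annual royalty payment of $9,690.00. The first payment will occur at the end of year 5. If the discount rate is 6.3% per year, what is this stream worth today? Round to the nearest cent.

Value at end of year 4: C / r = $9,690.00 / 0.063 = $153,809.5238
Discount to today: PV = $153,809.5238 / (1 + 0.063)^4 = $153,809.5238 / 1.276830 = $120,462.03

$120462.03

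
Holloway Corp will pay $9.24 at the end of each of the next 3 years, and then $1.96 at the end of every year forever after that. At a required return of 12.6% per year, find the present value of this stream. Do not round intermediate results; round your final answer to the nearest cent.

$32.86

PV of 3-year annuity: $9.24 × [1 − (1+0.126)^−3] / 0.126 = 21.96609
Perpetuity value at year 3: $1.96 / 0.126 = 15.55556
PV of perpetuity: 15.55556 / (1+0.126)^3 = 10.89608
Total PV = 21.96609 + 10.89608 = 32.86217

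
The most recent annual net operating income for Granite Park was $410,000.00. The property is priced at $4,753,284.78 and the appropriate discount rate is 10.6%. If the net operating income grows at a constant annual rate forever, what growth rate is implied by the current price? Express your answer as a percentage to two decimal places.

P = D₀(1+g)/(r−g) ⇒ P(r−g) = D₀(1+g) ⇒ g(P+D₀) = P·r − D₀
g = (P·r − D₀)/(P + D₀) = ($4,753,284.78×0.106 − $410,000.00) / ($4,753,284.78 + $410,000.00) = 0.018176

1.82%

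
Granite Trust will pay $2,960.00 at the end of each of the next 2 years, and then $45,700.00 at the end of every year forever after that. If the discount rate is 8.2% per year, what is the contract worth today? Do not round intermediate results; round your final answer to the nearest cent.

$481308.83

PV of 2-year annuity: $2,960.00 × [1 − (1+0.082)^−2] / 0.082 = 5264.02465
Perpetuity value at year 2: $45,700.00 / 0.082 = 557317.07317
PV of perpetuity: 557317.07317 / (1+0.082)^2 = 476044.80063
Total PV = 5264.02465 + 476044.80063 = 481308.82528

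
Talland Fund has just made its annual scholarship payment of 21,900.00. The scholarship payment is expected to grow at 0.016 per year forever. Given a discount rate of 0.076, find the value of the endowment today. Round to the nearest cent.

D₁ = D₀ × (1 + g) = 21,900.00 × 1.016 = 22,250.4000
Growing perpetuity: P = D₁ / (r − g) = 22,250.4000 / (0.076 − 0.016) = 370,840.00

370840.00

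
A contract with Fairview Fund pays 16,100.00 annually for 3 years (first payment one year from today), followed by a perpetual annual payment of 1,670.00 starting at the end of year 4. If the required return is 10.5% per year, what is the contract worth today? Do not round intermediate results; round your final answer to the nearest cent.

51476.49

PV of 3-year annuity: 16,100.00 × [1 − (1+0.105)^−3] / 0.105 = 39688.48774
Perpetuity value at year 3: 1,670.00 / 0.105 = 15904.76190
PV of perpetuity: 15904.76190 / (1+0.105)^3 = 11788.00572
Total PV = 39688.48774 + 11788.00572 = 51476.49347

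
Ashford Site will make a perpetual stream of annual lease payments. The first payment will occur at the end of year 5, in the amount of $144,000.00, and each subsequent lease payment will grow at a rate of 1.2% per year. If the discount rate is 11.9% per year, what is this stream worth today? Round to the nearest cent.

$858338.06

Value at end of year 4: C₁ / (r − g) = $144,000.00 / (0.119 − 0.012) = $1,345,794.3925
Discount to today: PV = $1,345,794.3925 / (1 + 0.119)^4 = $1,345,794.3925 / 1.567907 = $858,338.06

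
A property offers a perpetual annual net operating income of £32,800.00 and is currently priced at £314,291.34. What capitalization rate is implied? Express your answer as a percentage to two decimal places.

P = C/r ⇒ r = C/P = £32,800.00/£314,291.34 = 0.104362

10.44%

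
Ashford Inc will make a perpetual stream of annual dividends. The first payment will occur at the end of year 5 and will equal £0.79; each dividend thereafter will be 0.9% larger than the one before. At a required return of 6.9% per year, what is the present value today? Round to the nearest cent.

Value at end of year 4: C₁ / (r − g) = £0.79 / (0.069 − 0.009) = £13.1667
Discount to today: PV = £13.1667 / (1 + 0.069)^4 = £13.1667 / 1.305903 = £10.08

£10.08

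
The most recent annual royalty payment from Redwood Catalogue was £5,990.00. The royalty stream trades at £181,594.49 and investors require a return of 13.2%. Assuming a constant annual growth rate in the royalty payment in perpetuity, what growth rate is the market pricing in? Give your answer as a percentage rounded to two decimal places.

P = D₀(1+g)/(r−g) ⇒ P(r−g) = D₀(1+g) ⇒ g(P+D₀) = P·r − D₀
g = (P·r − D₀)/(P + D₀) = (£181,594.49×0.132 − £5,990.00) / (£181,594.49 + £5,990.00) = 0.095853

9.59%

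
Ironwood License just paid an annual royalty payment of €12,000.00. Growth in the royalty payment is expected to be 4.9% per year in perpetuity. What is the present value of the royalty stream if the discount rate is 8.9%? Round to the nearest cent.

€314700.00

D₁ = D₀ × (1 + g) = €12,000.00 × 1.049 = €12,588.0000
Growing perpetuity: P = D₁ / (r − g) = €12,588.0000 / (0.089 − 0.049) = €314,700.00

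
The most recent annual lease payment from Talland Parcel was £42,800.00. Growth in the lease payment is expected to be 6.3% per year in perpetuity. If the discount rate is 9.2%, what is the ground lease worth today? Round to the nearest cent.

D₁ = D₀ × (1 + g) = £42,800.00 × 1.063 = £45,496.4000
Growing perpetuity: P = D₁ / (r − g) = £45,496.4000 / (0.092 − 0.063) = £1,568,841.38

£1568841.38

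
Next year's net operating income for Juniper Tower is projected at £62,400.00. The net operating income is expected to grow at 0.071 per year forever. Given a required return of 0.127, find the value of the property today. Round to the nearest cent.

Growing perpetuity: P = D₁ / (r − g) = £62,400.0000 / (0.127 − 0.071) = £1,114,285.71

£1114285.71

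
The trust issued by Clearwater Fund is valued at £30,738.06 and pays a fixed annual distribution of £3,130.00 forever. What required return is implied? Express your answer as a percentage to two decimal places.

10.18%

P = C/r ⇒ r = C/P = £3,130.00/£30,738.06 = 0.101828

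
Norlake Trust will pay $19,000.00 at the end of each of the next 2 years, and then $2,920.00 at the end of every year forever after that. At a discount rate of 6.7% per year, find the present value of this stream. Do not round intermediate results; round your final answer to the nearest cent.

$72776.36

PV of 2-year annuity: $19,000.00 × [1 − (1+0.067)^−2] / 0.067 = 34495.72196
Perpetuity value at year 2: $2,920.00 / 0.067 = 43582.08955
PV of perpetuity: 43582.08955 / (1+0.067)^2 = 38280.64176
Total PV = 34495.72196 + 38280.64176 = 72776.36372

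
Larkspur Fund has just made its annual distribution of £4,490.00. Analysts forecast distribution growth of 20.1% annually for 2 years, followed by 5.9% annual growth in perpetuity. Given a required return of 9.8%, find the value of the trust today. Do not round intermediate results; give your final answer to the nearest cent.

D_1 = 5392.49000
D_2 = 6476.38049
Terminal value at year 2: TV = D_2×(1+g_2)/(r−g_2) = 6858.48694/0.039 = 175858.63946
P_0 = D_1/(1+r)^1 + D_2/(1+r)^2 + TV/(1+r)^2
    = 4911.19308 + 5371.89698 + 145867.66422 = 156150.75429

£156150.75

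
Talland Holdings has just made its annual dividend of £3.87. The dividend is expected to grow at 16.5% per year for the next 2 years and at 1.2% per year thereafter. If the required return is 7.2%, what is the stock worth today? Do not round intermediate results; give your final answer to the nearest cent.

£85.87

D_1 = 4.50855
D_2 = 5.25246
Terminal value at year 2: TV = D_2×(1+g_2)/(r−g_2) = 5.31549/0.06 = 88.59150
P_0 = D_1/(1+r)^1 + D_2/(1+r)^2 + TV/(1+r)^2
    = 4.20574 + 4.57060 + 77.09079 = 85.86713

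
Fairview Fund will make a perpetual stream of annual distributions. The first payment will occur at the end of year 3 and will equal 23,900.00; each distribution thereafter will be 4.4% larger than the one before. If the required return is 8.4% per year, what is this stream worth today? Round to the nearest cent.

508486.40

Value at end of year 2: C₁ / (r − g) = 23,900.00 / (0.084 − 0.044) = 597,500.0000
Discount to today: PV = 597,500.0000 / (1 + 0.084)^2 = 597,500.0000 / 1.175056 = 508,486.40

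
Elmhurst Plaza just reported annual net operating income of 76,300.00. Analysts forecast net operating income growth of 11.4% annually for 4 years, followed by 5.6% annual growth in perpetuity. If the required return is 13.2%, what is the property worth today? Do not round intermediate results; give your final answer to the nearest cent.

D_1 = 84998.20000
D_2 = 94687.99480
D_3 = 105482.42621
D_4 = 117507.42279
Terminal value at year 4: TV = D_4×(1+g_2)/(r−g_2) = 124087.83847/0.076 = 1632734.71673
P_0 = D_1/(1+r)^1 + D_2/(1+r)^2 + D_3/(1+r)^3 + D_4/(1+r)^4 + TV/(1+r)^4
    = 75086.74912 + 73892.79021 + 72717.81651 + 71561.52614 + 994328.57379 = 1287587.45577

1287587.46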